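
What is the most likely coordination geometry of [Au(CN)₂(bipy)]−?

Ligand charges: each cyanide is −1; 2,2′-bipyridine is neutral. With an overall charge of −1 the gold centre must be in the +1 oxidation state.
Group 11 minus oxidation state 1 gives a d¹⁰ configuration.
Counting donor atoms: 2×cyanide (monodentate) → 2 donors; 1×2,2′-bipyridine (bidentate) → 2 donors. Coordination number = 4.
A d¹⁰ ion has no crystal-field stabilisation preference between square planar and tetrahedral, so four ligands adopt the sterically favoured tetrahedral geometry.

tetrahedral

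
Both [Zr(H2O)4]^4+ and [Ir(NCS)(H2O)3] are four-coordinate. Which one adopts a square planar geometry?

For [Zr(H2O)4]^4+: Ligand charges: water is neutral. With an overall charge of +4 the zirconium centre must be in the +4 oxidation state. Zr sits in group 4, so the d-electron count is 4 − 4 = 0. A d⁰ ion has no crystal-field stabilisation preference between square planar and tetrahedral, so four ligands adopt the sterically favoured tetrahedral geometry. → tetrahedral.
For [Ir(NCS)(H2O)3]: Ligand charges: each isothiocyanate is −1; water is neutral. With an overall charge of 0 the iridium centre must be in the +1 oxidation state. Ir sits in group 9, so the d-electron count is 9 − 1 = 8. A 5d d⁸ ion has a large crystal-field splitting; square planar leaves the high-energy d_{x²−y²} orbital empty and maximises CFSE. → square planar.

[Ir(NCS)(H2O)3]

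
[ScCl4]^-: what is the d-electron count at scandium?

d⁰

Ligand charges: each chloride is −1. With an overall charge of −1 the scandium centre must be in the +3 oxidation state.
Group 3 minus oxidation state 3 gives a d⁰ configuration.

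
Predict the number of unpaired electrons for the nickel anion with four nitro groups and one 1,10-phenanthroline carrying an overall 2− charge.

2 unpaired electrons

Ligand charges: each nitro (N-bound nitrite) is −1; 1,10-phenanthroline is neutral. With an overall charge of −2 the nickel centre must be in the +2 oxidation state.
Ni sits in group 10, so the d-electron count is 10 − 2 = 8.
Counting donor atoms: 4×nitro (N-bound nitrite) (monodentate) → 4 donors; 1×1,10-phenanthroline (bidentate) → 2 donors. Coordination number = 6.
In an octahedral field the d⁸ configuration is t₂g⁶e_g² (only one arrangement possible), giving 2 unpaired electrons.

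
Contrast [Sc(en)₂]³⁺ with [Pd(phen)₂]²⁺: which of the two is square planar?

[Pd(phen)₂]²⁺

For [Sc(en)₂]³⁺: Ethylenediamine is neutral; balancing the +3 overall charge requires Sc(III). Scandium is a group-3 element; Sc(III) is therefore d⁰. A d⁰ ion has no crystal-field stabilisation preference between square planar and tetrahedral, so four ligands adopt the sterically favoured tetrahedral geometry. → tetrahedral.
For [Pd(phen)₂]²⁺: Ligand charges: 1,10-phenanthroline is neutral. With an overall charge of +2 the palladium centre must be in the +2 oxidation state. Pd sits in group 10, so the d-electron count is 10 − 2 = 8. A 4d d⁸ ion has a large crystal-field splitting; square planar leaves the high-energy d_{x²−y²} orbital empty and maximises CFSE. → square planar.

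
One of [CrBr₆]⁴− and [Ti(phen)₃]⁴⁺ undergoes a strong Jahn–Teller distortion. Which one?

[CrBr₆]⁴−: Ligand charges: each bromide is −1. With an overall charge of −4 the chromium centre must be in the +2 oxidation state. Chromium is a group-6 element; Cr(II) is therefore d⁴. Bromide is a weak-field ligand for a first-row metal, so the complex is high-spin. The t₂g³e_g¹ (high-spin) configuration has an unevenly filled e_g set; the Jahn–Teller theorem predicts a tetragonal distortion (typically axial elongation) to lift the degeneracy.
[Ti(phen)₃]⁴⁺: Ligand charges: 1,10-phenanthroline is neutral. With an overall charge of +4 the titanium centre must be in the +4 oxidation state. Ti sits in group 4, so the d-electron count is 4 − 4 = 0. The d⁰ configuration leaves the e_g set evenly filled (or empty) — no strong Jahn–Teller driving force.

[CrBr₆]⁴−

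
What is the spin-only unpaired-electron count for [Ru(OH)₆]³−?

1 unpaired electron

Each hydroxide is −1; balancing the −3 overall charge requires Ru(III).
Ru sits in group 8, so the d-electron count is 8 − 3 = 5.
The spin state decides the count: a 4d ion has a large Δₒ and is invariably low-spin.
An octahedral low-spin d⁵ ion is t₂g⁵e_g⁰, giving 1 unpaired electron.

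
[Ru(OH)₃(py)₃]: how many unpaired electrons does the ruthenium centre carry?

1 unpaired electron

Ligand charges: each hydroxide is −1; pyridine is neutral. With an overall charge of 0 the ruthenium centre must be in the +3 oxidation state.
Ru sits in group 8, so the d-electron count is 8 − 3 = 5.
The spin state decides the count: a 4d ion has a large Δₒ and is invariably low-spin.
An octahedral low-spin d⁵ ion is t₂g⁵e_g⁰, giving 1 unpaired electron.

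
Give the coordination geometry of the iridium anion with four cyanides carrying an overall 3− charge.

Ligand charges: each cyanide is −1. With an overall charge of −3 the iridium centre must be in the +1 oxidation state.
Iridium is a group-9 element; Ir(I) is therefore d⁸.
With 4 monodentate ligands the coordination number is 4.
A 5d d⁸ ion has a large crystal-field splitting; square planar leaves the high-energy d_{x²−y²} orbital empty and maximises CFSE.

square planar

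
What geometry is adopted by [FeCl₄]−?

tetrahedral

Summing ligand charges against the −1 overall charge gives an oxidation state of +3 for iron.
Iron is a group-8 element; Fe(III) is therefore d⁵.
Coordination number: 4.
Chloride is a weak-field ligand.
A high-spin d⁵ ion has zero CFSE in either geometry, so four ligands adopt the sterically favoured tetrahedral geometry.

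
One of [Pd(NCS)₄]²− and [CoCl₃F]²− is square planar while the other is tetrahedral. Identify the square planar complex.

For [Pd(NCS)₄]²−: Summing ligand charges against the −2 overall charge gives an oxidation state of +2 for palladium. Palladium is a group-10 element; Pd(II) is therefore d⁸. A 4d d⁸ ion has a large crystal-field splitting; square planar leaves the high-energy d_{x²−y²} orbital empty and maximises CFSE. → square planar.
For [CoCl₃F]²−: Summing ligand charges against the −2 overall charge gives an oxidation state of +2 for cobalt. Cobalt is a group-9 element; Co(II) is therefore d⁷. For a high-spin 3d d⁷ ion with weak-field ligands the small Δₜ gives little square-planar CFSE advantage, so four ligands adopt the sterically favoured tetrahedral geometry. → tetrahedral.

[Pd(NCS)₄]²−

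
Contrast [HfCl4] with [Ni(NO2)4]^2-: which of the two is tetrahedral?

For [HfCl4]: Ligand charges: each chloride is −1. With an overall charge of 0 the hafnium centre must be in the +4 oxidation state. Hafnium is a group-4 element; Hf(IV) is therefore d⁰. A d⁰ ion has no crystal-field stabilisation preference between square planar and tetrahedral, so four ligands adopt the sterically favoured tetrahedral geometry. → tetrahedral.
For [Ni(NO2)4]^2-: Summing ligand charges against the −2 overall charge gives an oxidation state of +2 for nickel. Ni sits in group 10, so the d-electron count is 10 − 2 = 8. Nitro (N-bound nitrite) is a strong-field ligand (high in the spectrochemical series). A 3d d⁸ ion with strong-field ligands gains enough CFSE to favour square planar over tetrahedral. → square planar.

[HfCl4]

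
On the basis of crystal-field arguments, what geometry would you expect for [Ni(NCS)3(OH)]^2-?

Summing ligand charges against the −2 overall charge gives an oxidation state of +2 for nickel.
Group 10 minus oxidation state 2 gives a d⁸ configuration.
With 4 monodentate ligands the coordination number is 4.
Hydroxide and isothiocyanate are weak-field ligands.
With weak-field ligands the CFSE gain from square planar is small, so a 3d d⁸ ion takes the sterically preferred tetrahedral geometry.

tetrahedral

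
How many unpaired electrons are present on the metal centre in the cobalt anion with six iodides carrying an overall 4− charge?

3

Summing ligand charges against the −4 overall charge gives an oxidation state of +2 for cobalt.
Cobalt is a group-9 element; Co(II) is therefore d⁷.
The spin state decides the count: Iodide is a weak-field ligand for a first-row metal, so the complex is high-spin.
An octahedral high-spin d⁷ ion is t₂g⁵e_g², giving 3 unpaired electrons.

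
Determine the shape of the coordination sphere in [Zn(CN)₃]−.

trigonal planar

Ligand charges: each cyanide is −1. With an overall charge of −1 the zinc centre must be in the +2 oxidation state.
Group 12 minus oxidation state 2 gives a d¹⁰ configuration.
With 3 monodentate ligands the coordination number is 3.
Three ligands around a d¹⁰ centre minimise repulsion in a trigonal-planar arrangement.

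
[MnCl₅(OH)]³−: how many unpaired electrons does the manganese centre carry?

Each chloride is −1; each hydroxide is −1; balancing the −3 overall charge requires Mn(III).
Manganese is a group-7 element; Mn(III) is therefore d⁴.
The spin state decides the count: Chloride and hydroxide are weak-field ligands for a first-row metal, so the complex is high-spin.
An octahedral high-spin d⁴ ion is t₂g³e_g¹, giving 4 unpaired electrons.

4 unpaired electrons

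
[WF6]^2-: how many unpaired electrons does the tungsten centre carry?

Each fluoride is −1; balancing the −2 overall charge requires W(IV).
Tungsten is a group-6 element; W(IV) is therefore d².
In an octahedral field the d² configuration is t₂g²e_g⁰ (only one arrangement possible), giving 2 unpaired electrons.

2 unpaired electrons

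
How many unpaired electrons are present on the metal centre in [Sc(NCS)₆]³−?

0

Each isothiocyanate is −1; balancing the −3 overall charge requires Sc(III).
Group 3 minus oxidation state 3 gives a d⁰ configuration.
In an octahedral field the d⁰ configuration is t₂g⁰e_g⁰, giving 0 unpaired electrons.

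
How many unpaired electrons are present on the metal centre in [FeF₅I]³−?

5

Ligand charges: each fluoride is −1; each iodide is −1. With an overall charge of −3 the iron centre must be in the +3 oxidation state.
Iron is a group-8 element; Fe(III) is therefore d⁵.
The spin state decides the count: Fluoride and iodide are weak-field ligands for a first-row metal, so the complex is high-spin.
An octahedral high-spin d⁵ ion is t₂g³e_g², giving 5 unpaired electrons.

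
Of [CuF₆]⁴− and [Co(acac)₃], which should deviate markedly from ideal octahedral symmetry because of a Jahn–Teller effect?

[CuF₆]⁴−: Summing ligand charges against the −4 overall charge gives an oxidation state of +2 for copper. Cu sits in group 11, so the d-electron count is 11 − 2 = 9. The t₂g⁶e_g³ configuration has an unevenly filled e_g set; the Jahn–Teller theorem predicts a tetragonal distortion (typically axial elongation) to lift the degeneracy.
[Co(acac)₃]: Each acetylacetonate is −1; balancing the 0 overall charge requires Co(III). Group 9 minus oxidation state 3 gives a d⁶ configuration. Co(III) has an exceptionally large octahedral splitting and is low-spin with essentially every ligand except fluoride. The d⁶ configuration leaves the e_g set evenly filled (or empty) — no strong Jahn–Teller driving force.

[CuF₆]⁴−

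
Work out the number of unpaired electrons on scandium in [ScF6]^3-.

0

Ligand charges: each fluoride is −1. With an overall charge of −3 the scandium centre must be in the +3 oxidation state.
Scandium is a group-3 element; Sc(III) is therefore d⁰.
In an octahedral field the d⁰ configuration is t₂g⁰e_g⁰, giving 0 unpaired electrons.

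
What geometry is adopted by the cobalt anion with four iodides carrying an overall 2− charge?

tetrahedral

Each iodide is −1; balancing the −2 overall charge requires Co(II).
Cobalt is a group-9 element; Co(II) is therefore d⁷.
Coordination number: 4.
Iodide is a weak-field ligand.
For a high-spin 3d d⁷ ion with weak-field ligands the small Δₜ gives little square-planar CFSE advantage, so four ligands adopt the sterically favoured tetrahedral geometry.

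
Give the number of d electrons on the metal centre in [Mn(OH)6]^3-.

d4

Ligand charges: each hydroxide is −1. With an overall charge of −3 the manganese centre must be in the +3 oxidation state.
Manganese is a group-7 element; Mn(III) is therefore d⁴.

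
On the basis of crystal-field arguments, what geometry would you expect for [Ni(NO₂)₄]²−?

square planar

Ligand charges: each nitro (N-bound nitrite) is −1. With an overall charge of −2 the nickel centre must be in the +2 oxidation state.
Nickel is a group-10 element; Ni(II) is therefore d⁸.
Coordination number: 4.
Nitro (N-bound nitrite) is a strong-field ligand (high in the spectrochemical series).
A 3d d⁸ ion with strong-field ligands gains enough CFSE to favour square planar over tetrahedral.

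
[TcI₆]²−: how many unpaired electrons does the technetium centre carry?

3 unpaired electrons

Each iodide is −1; balancing the −2 overall charge requires Tc(IV).
Technetium is a group-7 element; Tc(IV) is therefore d³.
In an octahedral field the d³ configuration is t₂g³e_g⁰ (only one arrangement possible), giving 3 unpaired electrons.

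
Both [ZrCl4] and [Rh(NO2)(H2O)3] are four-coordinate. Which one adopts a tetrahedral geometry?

For [ZrCl4]: Ligand charges: each chloride is −1. With an overall charge of 0 the zirconium centre must be in the +4 oxidation state. Group 4 minus oxidation state 4 gives a d⁰ configuration. A d⁰ ion has no crystal-field stabilisation preference between square planar and tetrahedral, so four ligands adopt the sterically favoured tetrahedral geometry. → tetrahedral.
For [Rh(NO2)(H2O)3]: Ligand charges: each nitro (N-bound nitrite) is −1; water is neutral. With an overall charge of 0 the rhodium centre must be in the +1 oxidation state. Rh sits in group 9, so the d-electron count is 9 − 1 = 8. A 4d d⁸ ion has a large crystal-field splitting; square planar leaves the high-energy d_{x²−y²} orbital empty and maximises CFSE. → square planar.

[ZrCl4]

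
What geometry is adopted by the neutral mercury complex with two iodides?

Each iodide is −1; balancing the 0 overall charge requires Hg(II).
Mercury is a group-12 element; Hg(II) is therefore d¹⁰.
With 2 monodentate ligands the coordination number is 2.
A d¹⁰ ion with only two ligands adopts a linear arrangement (sp hybridisation; no CFSE preference).

linear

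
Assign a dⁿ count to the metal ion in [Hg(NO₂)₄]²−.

d¹⁰

Each nitro (N-bound nitrite) is −1; balancing the −2 overall charge requires Hg(II).
Hg sits in group 12, so the d-electron count is 12 − 2 = 10.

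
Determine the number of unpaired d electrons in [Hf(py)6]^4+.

Pyridine is neutral; balancing the +4 overall charge requires Hf(IV).
Hafnium is a group-4 element; Hf(IV) is therefore d⁰.
In an octahedral field the d⁰ configuration is t₂g⁰e_g⁰, giving 0 unpaired electrons.

0 unpaired electrons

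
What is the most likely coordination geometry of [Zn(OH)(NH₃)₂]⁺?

trigonal planar

Each hydroxide is −1; ammonia is neutral; balancing the +1 overall charge requires Zn(II).
Group 12 minus oxidation state 2 gives a d¹⁰ configuration.
With 3 monodentate ligands the coordination number is 3.
Three ligands around a d¹⁰ centre minimise repulsion in a trigonal-planar arrangement.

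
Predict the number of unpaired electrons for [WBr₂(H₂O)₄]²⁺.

2

Ligand charges: each bromide is −1; water is neutral. With an overall charge of +2 the tungsten centre must be in the +4 oxidation state.
W sits in group 6, so the d-electron count is 6 − 4 = 2.
In an octahedral field the d² configuration is t₂g²e_g⁰ (only one arrangement possible), giving 2 unpaired electrons.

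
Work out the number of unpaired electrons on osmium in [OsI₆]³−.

1

Ligand charges: each iodide is −1. With an overall charge of −3 the osmium centre must be in the +3 oxidation state.
Group 8 minus oxidation state 3 gives a d⁵ configuration.
The spin state decides the count: a 5d ion has a large Δₒ and is invariably low-spin.
An octahedral low-spin d⁵ ion is t₂g⁵e_g⁰, giving 1 unpaired electron.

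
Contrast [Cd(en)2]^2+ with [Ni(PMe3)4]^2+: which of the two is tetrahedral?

For [Cd(en)2]^2+: Ligand charges: ethylenediamine is neutral. With an overall charge of +2 the cadmium centre must be in the +2 oxidation state. Cadmium is a group-12 element; Cd(II) is therefore d¹⁰. A d¹⁰ ion has no crystal-field stabilisation preference between square planar and tetrahedral, so four ligands adopt the sterically favoured tetrahedral geometry. → tetrahedral.
For [Ni(PMe3)4]^2+: Ligand charges: trimethylphosphine is neutral. With an overall charge of +2 the nickel centre must be in the +2 oxidation state. Ni sits in group 10, so the d-electron count is 10 − 2 = 8. Trimethylphosphine is a strong-field ligand (high in the spectrochemical series). A 3d d⁸ ion with strong-field ligands gains enough CFSE to favour square planar over tetrahedral. → square planar.

[Cd(en)2]^2+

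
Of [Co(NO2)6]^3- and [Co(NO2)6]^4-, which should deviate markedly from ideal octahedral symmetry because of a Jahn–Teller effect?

[Co(NO2)6]^3-: Each nitro (N-bound nitrite) is −1; balancing the −3 overall charge requires Co(III). Group 9 minus oxidation state 3 gives a d⁶ configuration. Co(III) has an exceptionally large octahedral splitting and is low-spin with essentially every ligand except fluoride. The d⁶ configuration leaves the e_g set evenly filled (or empty) — no strong Jahn–Teller driving force.
[Co(NO2)6]^4-: Ligand charges: each nitro (N-bound nitrite) is −1. With an overall charge of −4 the cobalt centre must be in the +2 oxidation state. Co sits in group 9, so the d-electron count is 9 − 2 = 7. Nitro (N-bound nitrite) is a strong-field ligand (high in the spectrochemical series) for a first-row metal, so the complex is low-spin. The t₂g⁶e_g¹ (low-spin) configuration has an unevenly filled e_g set; the Jahn–Teller theorem predicts a tetragonal distortion (typically axial elongation) to lift the degeneracy.

[Co(NO2)6]^4-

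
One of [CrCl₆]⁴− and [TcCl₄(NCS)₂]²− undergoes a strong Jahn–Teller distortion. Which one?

[CrCl₆]⁴−: Ligand charges: each chloride is −1. With an overall charge of −4 the chromium centre must be in the +2 oxidation state. Chromium is a group-6 element; Cr(II) is therefore d⁴. Chloride is a weak-field ligand for a first-row metal, so the complex is high-spin. The t₂g³e_g¹ (high-spin) configuration has an unevenly filled e_g set; the Jahn–Teller theorem predicts a tetragonal distortion (typically axial elongation) to lift the degeneracy.
[TcCl₄(NCS)₂]²−: Ligand charges: each chloride is −1; each isothiocyanate is −1. With an overall charge of −2 the technetium centre must be in the +4 oxidation state. Technetium is a group-7 element; Tc(IV) is therefore d³. The d³ configuration leaves the e_g set evenly filled (or empty) — no strong Jahn–Teller driving force.

[CrCl₆]⁴−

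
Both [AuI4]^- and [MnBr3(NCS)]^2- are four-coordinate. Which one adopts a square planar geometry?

[AuI4]^-

For [AuI4]^-: Ligand charges: each iodide is −1. With an overall charge of −1 the gold centre must be in the +3 oxidation state. Gold is a group-11 element; Au(III) is therefore d⁸. A 5d d⁸ ion has a large crystal-field splitting; square planar leaves the high-energy d_{x²−y²} orbital empty and maximises CFSE. → square planar.
For [MnBr3(NCS)]^2-: Each bromide is −1; each isothiocyanate is −1; balancing the −2 overall charge requires Mn(II). Group 7 minus oxidation state 2 gives a d⁵ configuration. A high-spin d⁵ ion has zero CFSE in either geometry, so four ligands adopt the sterically favoured tetrahedral geometry. → tetrahedral.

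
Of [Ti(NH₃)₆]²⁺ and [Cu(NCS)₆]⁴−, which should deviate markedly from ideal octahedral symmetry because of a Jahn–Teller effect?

[Ti(NH₃)₆]²⁺: Ligand charges: ammonia is neutral. With an overall charge of +2 the titanium centre must be in the +2 oxidation state. Group 4 minus oxidation state 2 gives a d² configuration. The d² configuration leaves the e_g set evenly filled (or empty) — no strong Jahn–Teller driving force.
[Cu(NCS)₆]⁴−: Summing ligand charges against the −4 overall charge gives an oxidation state of +2 for copper. Cu sits in group 11, so the d-electron count is 11 − 2 = 9. The t₂g⁶e_g³ configuration has an unevenly filled e_g set; the Jahn–Teller theorem predicts a tetragonal distortion (typically axial elongation) to lift the degeneracy.

[Cu(NCS)₆]⁴−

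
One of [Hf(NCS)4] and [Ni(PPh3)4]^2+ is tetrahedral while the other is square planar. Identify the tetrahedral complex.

[Hf(NCS)4]

For [Hf(NCS)4]: Each isothiocyanate is −1; balancing the 0 overall charge requires Hf(IV). Hafnium is a group-4 element; Hf(IV) is therefore d⁰. A d⁰ ion has no crystal-field stabilisation preference between square planar and tetrahedral, so four ligands adopt the sterically favoured tetrahedral geometry. → tetrahedral.
For [Ni(PPh3)4]^2+: Summing ligand charges against the +2 overall charge gives an oxidation state of +2 for nickel. Group 10 minus oxidation state 2 gives a d⁸ configuration. Triphenylphosphine is a strong-field ligand (high in the spectrochemical series). A 3d d⁸ ion with strong-field ligands gains enough CFSE to favour square planar over tetrahedral. → square planar.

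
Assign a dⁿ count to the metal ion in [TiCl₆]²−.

d0

Each chloride is −1; balancing the −2 overall charge requires Ti(IV).
Group 4 minus oxidation state 4 gives a d⁰ configuration.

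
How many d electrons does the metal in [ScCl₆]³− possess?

d⁰

Each chloride is −1; balancing the −3 overall charge requires Sc(III).
Scandium is a group-3 element; Sc(III) is therefore d⁰.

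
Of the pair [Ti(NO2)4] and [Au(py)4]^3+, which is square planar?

For [Ti(NO2)4]: Each nitro (N-bound nitrite) is −1; balancing the 0 overall charge requires Ti(IV). Group 4 minus oxidation state 4 gives a d⁰ configuration. A d⁰ ion has no crystal-field stabilisation preference between square planar and tetrahedral, so four ligands adopt the sterically favoured tetrahedral geometry. → tetrahedral.
For [Au(py)4]^3+: Pyridine is neutral; balancing the +3 overall charge requires Au(III). Au sits in group 11, so the d-electron count is 11 − 3 = 8. A 5d d⁸ ion has a large crystal-field splitting; square planar leaves the high-energy d_{x²−y²} orbital empty and maximises CFSE. → square planar.

[Au(py)4]^3+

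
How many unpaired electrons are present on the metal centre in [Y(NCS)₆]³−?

Ligand charges: each isothiocyanate is −1. With an overall charge of −3 the yttrium centre must be in the +3 oxidation state.
Y sits in group 3, so the d-electron count is 3 − 3 = 0.
In an octahedral field the d⁰ configuration is t₂g⁰e_g⁰, giving 0 unpaired electrons.

0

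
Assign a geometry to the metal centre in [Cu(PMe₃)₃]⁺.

trigonal planar

Trimethylphosphine is neutral; balancing the +1 overall charge requires Cu(I).
Group 11 minus oxidation state 1 gives a d¹⁰ configuration.
Coordination number: 3.
Three ligands around a d¹⁰ centre minimise repulsion in a trigonal-planar arrangement.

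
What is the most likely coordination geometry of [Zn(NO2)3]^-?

trigonal planar

Ligand charges: each nitro (N-bound nitrite) is −1. With an overall charge of −1 the zinc centre must be in the +2 oxidation state.
Zn sits in group 12, so the d-electron count is 12 − 2 = 10.
Coordination number: 3.
Three ligands around a d¹⁰ centre minimise repulsion in a trigonal-planar arrangement.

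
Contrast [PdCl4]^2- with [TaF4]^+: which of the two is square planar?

[PdCl4]^2-

For [PdCl4]^2-: Summing ligand charges against the −2 overall charge gives an oxidation state of +2 for palladium. Palladium is a group-10 element; Pd(II) is therefore d⁸. A 4d d⁸ ion has a large crystal-field splitting; square planar leaves the high-energy d_{x²−y²} orbital empty and maximises CFSE. → square planar.
For [TaF4]^+: Summing ligand charges against the +1 overall charge gives an oxidation state of +5 for tantalum. Group 5 minus oxidation state 5 gives a d⁰ configuration. A d⁰ ion has no crystal-field stabilisation preference between square planar and tetrahedral, so four ligands adopt the sterically favoured tetrahedral geometry. → tetrahedral.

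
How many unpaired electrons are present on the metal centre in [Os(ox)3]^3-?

Summing ligand charges against the −3 overall charge gives an oxidation state of +3 for osmium.
Os sits in group 8, so the d-electron count is 8 − 3 = 5.
Counting donor atoms: 3×oxalate (bidentate) → 6 donors. Coordination number = 6.
The spin state decides the count: a 5d ion has a large Δₒ and is invariably low-spin.
An octahedral low-spin d⁵ ion is t₂g⁵e_g⁰, giving 1 unpaired electron.

1 unpaired electron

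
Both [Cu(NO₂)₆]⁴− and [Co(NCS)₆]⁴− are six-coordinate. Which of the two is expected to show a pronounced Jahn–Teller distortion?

[Cu(NO₂)₆]⁴−

[Cu(NO₂)₆]⁴−: Each nitro (N-bound nitrite) is −1; balancing the −4 overall charge requires Cu(II). Group 11 minus oxidation state 2 gives a d⁹ configuration. The t₂g⁶e_g³ configuration has an unevenly filled e_g set; the Jahn–Teller theorem predicts a tetragonal distortion (typically axial elongation) to lift the degeneracy.
[Co(NCS)₆]⁴−: Each isothiocyanate is −1; balancing the −4 overall charge requires Co(II). Group 9 minus oxidation state 2 gives a d⁷ configuration. Isothiocyanate is a weak-field ligand for a first-row metal, so the complex is high-spin. The d⁷ configuration leaves the e_g set evenly filled (or empty) — no strong Jahn–Teller driving force.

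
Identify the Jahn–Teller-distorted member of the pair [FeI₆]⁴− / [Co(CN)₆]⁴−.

[FeI₆]⁴−: Ligand charges: each iodide is −1. With an overall charge of −4 the iron centre must be in the +2 oxidation state. Iron is a group-8 element; Fe(II) is therefore d⁶. Iodide is a weak-field ligand for a first-row metal, so the complex is high-spin. The d⁶ configuration leaves the e_g set evenly filled (or empty) — no strong Jahn–Teller driving force.
[Co(CN)₆]⁴−: Summing ligand charges against the −4 overall charge gives an oxidation state of +2 for cobalt. Group 9 minus oxidation state 2 gives a d⁷ configuration. Cyanide is a strong-field ligand (high in the spectrochemical series) for a first-row metal, so the complex is low-spin. The t₂g⁶e_g¹ (low-spin) configuration has an unevenly filled e_g set; the Jahn–Teller theorem predicts a tetragonal distortion (typically axial elongation) to lift the degeneracy.

[Co(CN)₆]⁴−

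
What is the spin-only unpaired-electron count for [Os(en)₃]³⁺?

Summing ligand charges against the +3 overall charge gives an oxidation state of +3 for osmium.
Os sits in group 8, so the d-electron count is 8 − 3 = 5.
Counting donor atoms: 3×ethylenediamine (bidentate) → 6 donors. Coordination number = 6.
The spin state decides the count: a 5d ion has a large Δₒ and is invariably low-spin.
An octahedral low-spin d⁵ ion is t₂g⁵e_g⁰, giving 1 unpaired electron.

1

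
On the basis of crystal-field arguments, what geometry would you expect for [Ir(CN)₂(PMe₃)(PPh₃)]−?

square planar

Summing ligand charges against the −1 overall charge gives an oxidation state of +1 for iridium.
Ir sits in group 9, so the d-electron count is 9 − 1 = 8.
Coordination number: 4.
A 5d d⁸ ion has a large crystal-field splitting; square planar leaves the high-energy d_{x²−y²} orbital empty and maximises CFSE.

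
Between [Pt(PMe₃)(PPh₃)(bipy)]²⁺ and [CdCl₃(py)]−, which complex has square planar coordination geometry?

[Pt(PMe₃)(PPh₃)(bipy)]²⁺

For [Pt(PMe₃)(PPh₃)(bipy)]²⁺: Ligand charges: trimethylphosphine is neutral; triphenylphosphine is neutral; 2,2′-bipyridine is neutral. With an overall charge of +2 the platinum centre must be in the +2 oxidation state. Platinum is a group-10 element; Pt(II) is therefore d⁸. A 5d d⁸ ion has a large crystal-field splitting; square planar leaves the high-energy d_{x²−y²} orbital empty and maximises CFSE. → square planar.
For [CdCl₃(py)]−: Summing ligand charges against the −1 overall charge gives an oxidation state of +2 for cadmium. Group 12 minus oxidation state 2 gives a d¹⁰ configuration. A d¹⁰ ion has no crystal-field stabilisation preference between square planar and tetrahedral, so four ligands adopt the sterically favoured tetrahedral geometry. → tetrahedral.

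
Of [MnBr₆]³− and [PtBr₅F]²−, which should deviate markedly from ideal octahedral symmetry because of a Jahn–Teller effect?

[MnBr₆]³−: Summing ligand charges against the −3 overall charge gives an oxidation state of +3 for manganese. Manganese is a group-7 element; Mn(III) is therefore d⁴. Bromide is a weak-field ligand for a first-row metal, so the complex is high-spin. The t₂g³e_g¹ (high-spin) configuration has an unevenly filled e_g set; the Jahn–Teller theorem predicts a tetragonal distortion (typically axial elongation) to lift the degeneracy.
[PtBr₅F]²−: Ligand charges: each bromide is −1; each fluoride is −1. With an overall charge of −2 the platinum centre must be in the +4 oxidation state. Platinum is a group-10 element; Pt(IV) is therefore d⁶. A 5d ion has a large Δₒ and is invariably low-spin. The d⁶ configuration leaves the e_g set evenly filled (or empty) — no strong Jahn–Teller driving force.

[MnBr₆]³−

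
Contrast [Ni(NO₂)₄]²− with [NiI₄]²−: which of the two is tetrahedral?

[NiI₄]²−

For [Ni(NO₂)₄]²−: Ligand charges: each nitro (N-bound nitrite) is −1. With an overall charge of −2 the nickel centre must be in the +2 oxidation state. Ni sits in group 10, so the d-electron count is 10 − 2 = 8. Nitro (N-bound nitrite) is a strong-field ligand (high in the spectrochemical series). A 3d d⁸ ion with strong-field ligands gains enough CFSE to favour square planar over tetrahedral. → square planar.
For [NiI₄]²−: Ligand charges: each iodide is −1. With an overall charge of −2 the nickel centre must be in the +2 oxidation state. Nickel is a group-10 element; Ni(II) is therefore d⁸. Iodide is a weak-field ligand. With weak-field ligands the CFSE gain from square planar is small, so a 3d d⁸ ion takes the sterically preferred tetrahedral geometry. → tetrahedral.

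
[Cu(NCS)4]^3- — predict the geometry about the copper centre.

Each isothiocyanate is −1; balancing the −3 overall charge requires Cu(I).
Cu sits in group 11, so the d-electron count is 11 − 1 = 10.
Coordination number: 4.
A d¹⁰ ion has no crystal-field stabilisation preference between square planar and tetrahedral, so four ligands adopt the sterically favoured tetrahedral geometry.

tetrahedral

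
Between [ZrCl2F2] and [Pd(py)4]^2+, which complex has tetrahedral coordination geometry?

For [ZrCl2F2]: Summing ligand charges against the 0 overall charge gives an oxidation state of +4 for zirconium. Zirconium is a group-4 element; Zr(IV) is therefore d⁰. A d⁰ ion has no crystal-field stabilisation preference between square planar and tetrahedral, so four ligands adopt the sterically favoured tetrahedral geometry. → tetrahedral.
For [Pd(py)4]^2+: Pyridine is neutral; balancing the +2 overall charge requires Pd(II). Palladium is a group-10 element; Pd(II) is therefore d⁸. A 4d d⁸ ion has a large crystal-field splitting; square planar leaves the high-energy d_{x²−y²} orbital empty and maximises CFSE. → square planar.

[ZrCl2F2]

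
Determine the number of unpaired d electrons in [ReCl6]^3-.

Each chloride is −1; balancing the −3 overall charge requires Re(III).
Rhenium is a group-7 element; Re(III) is therefore d⁴.
The spin state decides the count: a 5d ion has a large Δₒ and is invariably low-spin.
An octahedral low-spin d⁴ ion is t₂g⁴e_g⁰, giving 2 unpaired electrons.

2 unpaired electrons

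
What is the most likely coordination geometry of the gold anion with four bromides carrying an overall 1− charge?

Each bromide is −1; balancing the −1 overall charge requires Au(III).
Group 11 minus oxidation state 3 gives a d⁸ configuration.
Coordination number: 4.
A 5d d⁸ ion has a large crystal-field splitting; square planar leaves the high-energy d_{x²−y²} orbital empty and maximises CFSE.

square planar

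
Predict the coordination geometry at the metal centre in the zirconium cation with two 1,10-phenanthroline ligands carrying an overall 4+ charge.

tetrahedral

1,10-phenanthroline is neutral; balancing the +4 overall charge requires Zr(IV).
Group 4 minus oxidation state 4 gives a d⁰ configuration.
Counting donor atoms: 2×1,10-phenanthroline (bidentate) → 4 donors. Coordination number = 4.
A d⁰ ion has no crystal-field stabilisation preference between square planar and tetrahedral, so four ligands adopt the sterically favoured tetrahedral geometry.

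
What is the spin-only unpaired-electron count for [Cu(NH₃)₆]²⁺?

1 unpaired electron

Ammonia is neutral; balancing the +2 overall charge requires Cu(II).
Group 11 minus oxidation state 2 gives a d⁹ configuration.
In an octahedral field the d⁹ configuration is t₂g⁶e_g³ (only one arrangement possible), giving 1 unpaired electron.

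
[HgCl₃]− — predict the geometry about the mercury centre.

trigonal planar

Summing ligand charges against the −1 overall charge gives an oxidation state of +2 for mercury.
Mercury is a group-12 element; Hg(II) is therefore d¹⁰.
With 3 monodentate ligands the coordination number is 3.
Three ligands around a d¹⁰ centre minimise repulsion in a trigonal-planar arrangement.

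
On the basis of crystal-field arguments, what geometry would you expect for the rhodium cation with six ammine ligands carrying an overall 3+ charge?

Summing ligand charges against the +3 overall charge gives an oxidation state of +3 for rhodium.
Group 9 minus oxidation state 3 gives a d⁶ configuration.
Coordination number: 6.
Six donors around a single metal centre give an octahedral coordination sphere.

octahedral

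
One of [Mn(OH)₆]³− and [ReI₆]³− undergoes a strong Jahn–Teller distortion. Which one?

[Mn(OH)₆]³−

[Mn(OH)₆]³−: Ligand charges: each hydroxide is −1. With an overall charge of −3 the manganese centre must be in the +3 oxidation state. Manganese is a group-7 element; Mn(III) is therefore d⁴. Hydroxide is a weak-field ligand for a first-row metal, so the complex is high-spin. The t₂g³e_g¹ (high-spin) configuration has an unevenly filled e_g set; the Jahn–Teller theorem predicts a tetragonal distortion (typically axial elongation) to lift the degeneracy.
[ReI₆]³−: Each iodide is −1; balancing the −3 overall charge requires Re(III). Group 7 minus oxidation state 3 gives a d⁴ configuration. A 5d ion has a large Δₒ and is invariably low-spin. The d⁴ configuration leaves the e_g set evenly filled (or empty) — no strong Jahn–Teller driving force.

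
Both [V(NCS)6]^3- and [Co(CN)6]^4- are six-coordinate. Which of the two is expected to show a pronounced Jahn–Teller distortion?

[Co(CN)6]^4-

[V(NCS)6]^3-: Each isothiocyanate is −1; balancing the −3 overall charge requires V(III). Group 5 minus oxidation state 3 gives a d² configuration. The d² configuration leaves the e_g set evenly filled (or empty) — no strong Jahn–Teller driving force.
[Co(CN)6]^4-: Each cyanide is −1; balancing the −4 overall charge requires Co(II). Co sits in group 9, so the d-electron count is 9 − 2 = 7. Cyanide is a strong-field ligand (high in the spectrochemical series) for a first-row metal, so the complex is low-spin. The t₂g⁶e_g¹ (low-spin) configuration has an unevenly filled e_g set; the Jahn–Teller theorem predicts a tetragonal distortion (typically axial elongation) to lift the degeneracy.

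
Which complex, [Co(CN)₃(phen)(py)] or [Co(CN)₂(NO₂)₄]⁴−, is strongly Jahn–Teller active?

[Co(CN)₃(phen)(py)]: Each cyanide is −1; 1,10-phenanthroline is neutral; pyridine is neutral; balancing the 0 overall charge requires Co(III). Co sits in group 9, so the d-electron count is 9 − 3 = 6. Co(III) has an exceptionally large octahedral splitting and is low-spin with essentially every ligand except fluoride. The d⁶ configuration leaves the e_g set evenly filled (or empty) — no strong Jahn–Teller driving force.
[Co(CN)₂(NO₂)₄]⁴−: Ligand charges: each cyanide is −1; each nitro (N-bound nitrite) is −1. With an overall charge of −4 the cobalt centre must be in the +2 oxidation state. Cobalt is a group-9 element; Co(II) is therefore d⁷. Cyanide and nitro (N-bound nitrite) are strong-field ligands (high in the spectrochemical series) for a first-row metal, so the complex is low-spin. The t₂g⁶e_g¹ (low-spin) configuration has an unevenly filled e_g set; the Jahn–Teller theorem predicts a tetragonal distortion (typically axial elongation) to lift the degeneracy.

[Co(CN)₂(NO₂)₄]⁴−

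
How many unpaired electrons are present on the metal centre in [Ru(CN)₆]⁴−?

Summing ligand charges against the −4 overall charge gives an oxidation state of +2 for ruthenium.
Ru sits in group 8, so the d-electron count is 8 − 2 = 6.
The spin state decides the count: a 4d ion has a large Δₒ and is invariably low-spin.
An octahedral low-spin d⁶ ion is t₂g⁶e_g⁰, giving 0 unpaired electrons.

0 unpaired electrons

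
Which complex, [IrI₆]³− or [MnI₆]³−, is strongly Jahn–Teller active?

[MnI₆]³−

[IrI₆]³−: Ligand charges: each iodide is −1. With an overall charge of −3 the iridium centre must be in the +3 oxidation state. Ir sits in group 9, so the d-electron count is 9 − 3 = 6. A 5d ion has a large Δₒ and is invariably low-spin. The d⁶ configuration leaves the e_g set evenly filled (or empty) — no strong Jahn–Teller driving force.
[MnI₆]³−: Each iodide is −1; balancing the −3 overall charge requires Mn(III). Mn sits in group 7, so the d-electron count is 7 − 3 = 4. Iodide is a weak-field ligand for a first-row metal, so the complex is high-spin. The t₂g³e_g¹ (high-spin) configuration has an unevenly filled e_g set; the Jahn–Teller theorem predicts a tetragonal distortion (typically axial elongation) to lift the degeneracy.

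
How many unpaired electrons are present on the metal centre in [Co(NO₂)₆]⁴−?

Summing ligand charges against the −4 overall charge gives an oxidation state of +2 for cobalt.
Cobalt is a group-9 element; Co(II) is therefore d⁷.
The spin state decides the count: Nitro (N-bound nitrite) is a strong-field ligand (high in the spectrochemical series) for a first-row metal, so the complex is low-spin.
An octahedral low-spin d⁷ ion is t₂g⁶e_g¹, giving 1 unpaired electron.

1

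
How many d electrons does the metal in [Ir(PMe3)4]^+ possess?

d⁸

Trimethylphosphine is neutral; balancing the +1 overall charge requires Ir(I).
Ir sits in group 9, so the d-electron count is 9 − 1 = 8.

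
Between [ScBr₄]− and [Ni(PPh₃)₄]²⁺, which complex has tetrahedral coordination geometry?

For [ScBr₄]−: Summing ligand charges against the −1 overall charge gives an oxidation state of +3 for scandium. Group 3 minus oxidation state 3 gives a d⁰ configuration. A d⁰ ion has no crystal-field stabilisation preference between square planar and tetrahedral, so four ligands adopt the sterically favoured tetrahedral geometry. → tetrahedral.
For [Ni(PPh₃)₄]²⁺: Triphenylphosphine is neutral; balancing the +2 overall charge requires Ni(II). Group 10 minus oxidation state 2 gives a d⁸ configuration. Triphenylphosphine is a strong-field ligand (high in the spectrochemical series). A 3d d⁸ ion with strong-field ligands gains enough CFSE to favour square planar over tetrahedral. → square planar.

[ScBr₄]−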